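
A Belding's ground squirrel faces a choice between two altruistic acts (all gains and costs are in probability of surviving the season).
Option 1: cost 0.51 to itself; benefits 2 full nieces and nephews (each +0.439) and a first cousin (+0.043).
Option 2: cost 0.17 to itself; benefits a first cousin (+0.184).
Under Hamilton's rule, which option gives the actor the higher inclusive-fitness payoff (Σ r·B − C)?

Option 1: r to a full niece or nephew = 0.25.
Option 1: r to a first cousin = 0.125.
Option 1: Σ r·B − C = (2·0.25·0.439 + 1·0.125·0.043) − 0.51 = -0.285125.
Option 2: r to a first cousin = 0.125.
Option 2: Σ r·B − C = (1·0.125·0.184) − 0.17 = -0.147.
Option 2 has the higher net inclusive-fitness payoff.

Option 2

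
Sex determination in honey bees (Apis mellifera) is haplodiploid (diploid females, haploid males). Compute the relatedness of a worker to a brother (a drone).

0.25

Her haploid brother carries none of their father's genes and a random half of their mother's genome; that half matches the maternal half of her own genome with probability 1/2: r = 1/2 · 1/2 = 1/4.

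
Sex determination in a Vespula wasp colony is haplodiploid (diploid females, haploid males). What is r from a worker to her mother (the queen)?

One meiotic link between diploid queen and diploid daughter: r = 1/2.

0.5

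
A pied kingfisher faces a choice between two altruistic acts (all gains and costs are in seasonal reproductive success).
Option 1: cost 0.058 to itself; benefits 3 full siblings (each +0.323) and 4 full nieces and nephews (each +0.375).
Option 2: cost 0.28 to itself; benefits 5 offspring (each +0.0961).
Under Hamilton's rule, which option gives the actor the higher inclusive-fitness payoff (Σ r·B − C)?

Option 1

Option 1: r to a full sibling = 0.5.
Option 1: r to a full niece or nephew = 0.25.
Option 1: Σ r·B − C = (3·0.5·0.323 + 4·0.25·0.375) − 0.058 = 0.8015.
Option 2: r to an offspring = 0.5.
Option 2: Σ r·B − C = (5·0.5·0.0961) − 0.28 = -0.03975.
Option 1 has the higher net inclusive-fitness payoff.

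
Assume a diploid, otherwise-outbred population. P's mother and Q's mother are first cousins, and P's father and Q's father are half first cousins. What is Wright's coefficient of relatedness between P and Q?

Relatedness sums over independent paths through distinct common ancestors.
P and Q are related in two ways: second cousins through their mothers (r = 1/32) and half second cousins through their fathers (r = 1/64).
r = 1/32 + 1/64 = 0.046875.

0.046875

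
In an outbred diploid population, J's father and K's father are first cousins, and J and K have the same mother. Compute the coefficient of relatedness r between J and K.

Relatedness sums over independent paths through distinct common ancestors.
J and K are related in two ways: second cousins through their fathers (r = 1/32) and half-sibs through their shared mother (r = 1/4).
r = 1/32 + 1/4 = 9/32 = 0.28125.

0.28125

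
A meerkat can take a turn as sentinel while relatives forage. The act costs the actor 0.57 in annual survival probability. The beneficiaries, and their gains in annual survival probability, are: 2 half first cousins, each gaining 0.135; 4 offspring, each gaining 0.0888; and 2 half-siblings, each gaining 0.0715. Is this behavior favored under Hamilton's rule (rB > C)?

No

Hamilton's rule: the trait is favored when the sum of r·B over every recipient exceeds the actor's cost C.
r to a half first cousin = 1/16 (half first cousins share one grandparent — one path of length 4: r = (1/2)^4 = 1/16).
r to an offspring = 1/2 (one parent–offspring link: r = (1/2)^1 = 1/2).
r to a half-sibling = 0.25 (half-sibs share one parent — one path of length 2: r = (1/2)^2 = 1/4).
Summing one r·B term per recipient: 2·0.0625·0.135 + 4·0.5·0.0888 + 2·0.25·0.0715 = 0.230225.
0.230225 < 0.57: the indirect benefit is less than the cost.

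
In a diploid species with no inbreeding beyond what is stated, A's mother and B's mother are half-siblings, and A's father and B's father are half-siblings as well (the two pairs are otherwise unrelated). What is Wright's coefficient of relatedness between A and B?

0.125

Independent pedigree routes through distinct common ancestors add.
A and B are related in two ways: half first cousins through their mothers (r = 1/16) and half first cousins through their fathers (r = 1/16).
r = 1/16 + 1/16 = 1/8 = 0.125.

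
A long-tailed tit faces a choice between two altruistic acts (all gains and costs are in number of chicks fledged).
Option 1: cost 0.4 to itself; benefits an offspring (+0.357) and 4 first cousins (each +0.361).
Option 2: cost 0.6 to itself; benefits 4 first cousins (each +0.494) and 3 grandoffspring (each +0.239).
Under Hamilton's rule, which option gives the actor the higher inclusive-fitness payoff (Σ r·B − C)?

Option 1: r to an offspring = 0.5.
Option 1: r to a first cousin = 0.125.
Option 1: Σ r·B − C = (1·0.5·0.357 + 4·0.125·0.361) − 0.4 = -0.041.
Option 2: r to a first cousin = 0.125.
Option 2: r to a grandoffspring = 0.25.
Option 2: Σ r·B − C = (4·0.125·0.494 + 3·0.25·0.239) − 0.6 = -0.17375.
Option 1 has the higher net inclusive-fitness payoff.

Option 1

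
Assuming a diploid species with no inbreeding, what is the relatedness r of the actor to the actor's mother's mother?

0.25

Each parent–offspring link contributes a factor of 1/2, and independent paths through distinct common ancestors add.
Two parent–offspring links: r = (1/2)^2 = 1/4.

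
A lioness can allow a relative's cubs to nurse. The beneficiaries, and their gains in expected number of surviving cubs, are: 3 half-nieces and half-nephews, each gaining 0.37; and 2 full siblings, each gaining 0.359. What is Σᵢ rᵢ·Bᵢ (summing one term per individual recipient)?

r to a half-niece or half-nephew = 0.125 (half-aunt/uncle↔niece/nephew: one path of length 3: r = (1/2)^3 = 1/8).
r to a full sibling = 1/2 (full sibs share both parents — two paths of length 2: r = 2·(1/2)^2 = 1/2).
Summing one r·B term per recipient: 3·0.125·0.37 + 2·0.5·0.359 = 0.49775.

0.49775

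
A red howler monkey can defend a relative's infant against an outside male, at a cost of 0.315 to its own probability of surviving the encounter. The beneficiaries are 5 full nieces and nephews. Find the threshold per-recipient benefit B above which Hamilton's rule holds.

0.252

r to a full niece or nephew = 1/4 (full aunt/uncle↔niece/nephew: two paths of length 3 through the shared grandparent pair: r = 2·(1/2)^3 = 1/4).
Hamilton's rule with n recipients of equal r: n·r·B > C, so B > C/(n·r) = 0.315/(5·0.25) = 0.252.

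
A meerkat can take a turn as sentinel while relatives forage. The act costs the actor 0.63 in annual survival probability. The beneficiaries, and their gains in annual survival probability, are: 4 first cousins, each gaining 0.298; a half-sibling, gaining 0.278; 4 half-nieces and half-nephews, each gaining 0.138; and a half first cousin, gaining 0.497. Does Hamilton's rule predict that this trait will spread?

Hamilton's rule: the trait is favored when the sum of r·B over every recipient exceeds the actor's cost C.
r to a first cousin = 0.125 (first cousins share one grandparent pair — two paths of length 4: r = 2·(1/2)^4 = 1/8).
r to a half-sibling = 1/4 (half-sibs share one parent — one path of length 2: r = (1/2)^2 = 1/4).
r to a half-niece or half-nephew = 1/8 (half-aunt/uncle↔niece/nephew: one path of length 3: r = (1/2)^3 = 1/8).
r to a half first cousin = 0.0625 (half first cousins share one grandparent — one path of length 4: r = (1/2)^4 = 1/16).
Summing one r·B term per recipient: 4·0.125·0.298 + 1·0.25·0.278 + 4·0.125·0.138 + 1·0.0625·0.497 = 0.3185625.
0.3185625 < 0.63: the indirect benefit is less than the cost.

No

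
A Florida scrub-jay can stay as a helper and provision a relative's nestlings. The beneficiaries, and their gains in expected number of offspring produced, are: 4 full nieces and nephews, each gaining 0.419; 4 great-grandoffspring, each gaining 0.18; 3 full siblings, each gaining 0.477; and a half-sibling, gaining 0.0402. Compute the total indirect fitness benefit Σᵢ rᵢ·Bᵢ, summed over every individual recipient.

1.23455

r to a full niece or nephew = 1/4 (full aunt/uncle↔niece/nephew: two paths of length 3 through the shared grandparent pair: r = 2·(1/2)^3 = 1/4).
r to a great-grandoffspring = 0.125 (three parent–offspring links: r = (1/2)^3 = 1/8).
r to a full sibling = 0.5 (full sibs share both parents — two paths of length 2: r = 2·(1/2)^2 = 1/2).
r to a half-sibling = 0.25 (half-sibs share one parent — one path of length 2: r = (1/2)^2 = 1/4).
Summing one r·B term per recipient: 4·0.25·0.419 + 4·0.125·0.18 + 3·0.5·0.477 + 1·0.25·0.0402 = 1.23455.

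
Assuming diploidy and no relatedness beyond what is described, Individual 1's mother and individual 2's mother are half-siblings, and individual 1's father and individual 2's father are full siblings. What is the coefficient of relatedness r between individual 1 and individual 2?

0.1875

Wright's path rule: contributions from independent ancestry routes add.
Individual 1 and individual 2 are related in two ways: half first cousins through their mothers (r = 1/16) and first cousins through their fathers (r = 1/8).
r = 1/16 + 1/8 = 3/16 = 0.1875.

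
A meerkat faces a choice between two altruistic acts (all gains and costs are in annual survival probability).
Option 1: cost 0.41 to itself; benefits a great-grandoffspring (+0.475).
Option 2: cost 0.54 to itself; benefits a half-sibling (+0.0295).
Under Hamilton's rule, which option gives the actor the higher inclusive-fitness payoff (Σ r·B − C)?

Option 1

Option 1: r to a great-grandoffspring = 0.125.
Option 1: Σ r·B − C = (1·0.125·0.475) − 0.41 = -0.350625.
Option 2: r to a half-sibling = 0.25.
Option 2: Σ r·B − C = (1·0.25·0.0295) − 0.54 = -0.532625.
Option 1 has the higher net inclusive-fitness payoff.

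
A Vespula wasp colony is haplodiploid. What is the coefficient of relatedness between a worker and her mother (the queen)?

0.5

One meiotic link between diploid queen and diploid daughter: r = 1/2.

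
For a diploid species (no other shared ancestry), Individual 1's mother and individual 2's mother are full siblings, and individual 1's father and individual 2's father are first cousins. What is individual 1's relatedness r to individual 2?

0.15625

Relatedness sums over independent paths through distinct common ancestors.
Individual 1 and individual 2 are related in two ways: first cousins through their mothers (r = 1/8) and second cousins through their fathers (r = 1/32).
r = 1/8 + 1/32 = 0.15625.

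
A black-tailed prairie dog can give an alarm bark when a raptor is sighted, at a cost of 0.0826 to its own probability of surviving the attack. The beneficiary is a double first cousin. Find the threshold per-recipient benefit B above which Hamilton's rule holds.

r to a double first cousin = 0.25 (double first cousins share both grandparent pairs — four paths of length 4: r = 4·(1/2)^4 = 1/4).
Hamilton's rule with n recipients of equal r: n·r·B > C, so B > C/(n·r) = 0.0826/(1·0.25) = 0.3304.

0.3304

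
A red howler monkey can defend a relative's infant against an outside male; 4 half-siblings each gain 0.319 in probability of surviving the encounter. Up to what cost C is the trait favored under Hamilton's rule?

r to a half-sibling = 0.25 (half-sibs share one parent — one path of length 2: r = (1/2)^2 = 1/4).
Hamilton's rule: n·r·B > C, so the trait is favored while C < n·r·B = 4·0.25·0.319 = 0.319.

0.319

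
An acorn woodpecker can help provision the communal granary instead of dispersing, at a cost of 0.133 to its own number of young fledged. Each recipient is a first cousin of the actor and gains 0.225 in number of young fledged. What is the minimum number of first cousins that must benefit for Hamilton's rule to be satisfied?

5

r to a first cousin = 1/8 (first cousins share one grandparent pair — two paths of length 4: r = 2·(1/2)^4 = 1/8).
Hamilton's rule: n·r·B > C  ⇒  n > C/(r·B) = 0.133/(0.125·0.225) = 4.729.
The smallest integer exceeding 4.729 is 5.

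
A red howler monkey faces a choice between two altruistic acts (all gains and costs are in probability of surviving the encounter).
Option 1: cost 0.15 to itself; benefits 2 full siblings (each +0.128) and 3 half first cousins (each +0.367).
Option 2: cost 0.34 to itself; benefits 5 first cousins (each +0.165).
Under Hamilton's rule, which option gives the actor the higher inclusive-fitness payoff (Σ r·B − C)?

Option 1

Option 1: r to a full sibling = 0.5.
Option 1: r to a half first cousin = 0.0625.
Option 1: Σ r·B − C = (2·0.5·0.128 + 3·0.0625·0.367) − 0.15 = 0.0468125.
Option 2: r to a first cousin = 0.125.
Option 2: Σ r·B − C = (5·0.125·0.165) − 0.34 = -0.236875.
Option 1 has the higher net inclusive-fitness payoff.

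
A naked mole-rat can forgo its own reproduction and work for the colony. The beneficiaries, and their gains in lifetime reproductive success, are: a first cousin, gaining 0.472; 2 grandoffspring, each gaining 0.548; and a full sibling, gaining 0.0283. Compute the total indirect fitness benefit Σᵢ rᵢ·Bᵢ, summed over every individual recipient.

r to a first cousin = 0.125 (first cousins share one grandparent pair — two paths of length 4: r = 2·(1/2)^4 = 1/8).
r to a grandoffspring = 1/4 (two parent–offspring links: r = (1/2)^2 = 1/4).
r to a full sibling = 0.5 (full sibs share both parents — two paths of length 2: r = 2·(1/2)^2 = 1/2).
Summing one r·B term per recipient: 1·0.125·0.472 + 2·0.25·0.548 + 1·0.5·0.0283 = 0.34715.

0.34715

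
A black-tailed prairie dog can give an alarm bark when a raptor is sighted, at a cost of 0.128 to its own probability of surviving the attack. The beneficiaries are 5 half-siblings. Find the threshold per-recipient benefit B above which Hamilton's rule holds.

r to a half-sibling = 1/4 (half-sibs share one parent — one path of length 2: r = (1/2)^2 = 1/4).
Hamilton's rule with n recipients of equal r: n·r·B > C, so B > C/(n·r) = 0.128/(5·0.25) = 0.1024.

0.1024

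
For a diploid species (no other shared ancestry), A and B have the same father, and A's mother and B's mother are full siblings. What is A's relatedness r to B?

0.375

With two independent routes of shared ancestry, r is the sum of the two contributions.
A and B are related in two ways: half-sibs through their shared father (r = 1/4) and first cousins through their mothers (r = 1/8).
r = 1/4 + 1/8 = 0.375.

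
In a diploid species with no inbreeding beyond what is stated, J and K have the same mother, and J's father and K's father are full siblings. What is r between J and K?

Wright's path rule: contributions from independent ancestry routes add.
J and K are related in two ways: half-sibs through their shared mother (r = 1/4) and first cousins through their fathers (r = 1/8).
r = 1/4 + 1/8 = 3/8 = 0.375.

0.375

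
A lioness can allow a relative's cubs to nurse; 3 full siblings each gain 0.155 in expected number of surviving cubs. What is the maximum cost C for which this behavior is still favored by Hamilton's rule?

r to a full sibling = 0.5 (full sibs share both parents — two paths of length 2: r = 2·(1/2)^2 = 1/2).
Hamilton's rule: n·r·B > C, so the trait is favored while C < n·r·B = 3·0.5·0.155 = 0.2325.

0.2325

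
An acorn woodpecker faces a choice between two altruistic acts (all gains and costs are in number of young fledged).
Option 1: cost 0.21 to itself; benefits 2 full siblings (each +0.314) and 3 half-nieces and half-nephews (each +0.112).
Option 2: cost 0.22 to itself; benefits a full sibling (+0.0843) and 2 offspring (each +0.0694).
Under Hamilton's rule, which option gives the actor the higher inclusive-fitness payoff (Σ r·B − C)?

Option 1: r to a full sibling = 0.5.
Option 1: r to a half-niece or half-nephew = 0.125.
Option 1: Σ r·B − C = (2·0.5·0.314 + 3·0.125·0.112) − 0.21 = 0.146.
Option 2: r to a full sibling = 0.5.
Option 2: r to an offspring = 0.5.
Option 2: Σ r·B − C = (1·0.5·0.0843 + 2·0.5·0.0694) − 0.22 = -0.10845.
Option 1 has the higher net inclusive-fitness payoff.

Option 1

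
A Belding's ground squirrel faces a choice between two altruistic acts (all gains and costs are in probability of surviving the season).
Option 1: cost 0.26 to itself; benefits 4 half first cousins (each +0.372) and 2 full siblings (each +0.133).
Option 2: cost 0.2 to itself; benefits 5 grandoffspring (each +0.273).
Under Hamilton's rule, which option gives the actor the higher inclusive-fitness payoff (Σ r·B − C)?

Option 2

Option 1: r to a half first cousin = 0.0625.
Option 1: r to a full sibling = 0.5.
Option 1: Σ r·B − C = (4·0.0625·0.372 + 2·0.5·0.133) − 0.26 = -0.034.
Option 2: r to a grandoffspring = 0.25.
Option 2: Σ r·B − C = (5·0.25·0.273) − 0.2 = 0.14125.
Option 2 has the higher net inclusive-fitness payoff.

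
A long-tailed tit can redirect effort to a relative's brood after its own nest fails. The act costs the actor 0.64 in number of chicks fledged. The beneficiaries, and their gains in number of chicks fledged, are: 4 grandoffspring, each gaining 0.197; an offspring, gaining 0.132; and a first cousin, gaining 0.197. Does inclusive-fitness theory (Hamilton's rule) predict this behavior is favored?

Hamilton's rule: the trait is favored when the sum of r·B over every recipient exceeds the actor's cost C.
r to a grandoffspring = 1/4 (two parent–offspring links: r = (1/2)^2 = 1/4).
r to an offspring = 1/2 (one parent–offspring link: r = (1/2)^1 = 1/2).
r to a first cousin = 1/8 (first cousins share one grandparent pair — two paths of length 4: r = 2·(1/2)^4 = 1/8).
Summing one r·B term per recipient: 4·0.25·0.197 + 1·0.5·0.132 + 1·0.125·0.197 = 0.287625.
0.287625 < 0.64: the indirect benefit is less than the cost.

No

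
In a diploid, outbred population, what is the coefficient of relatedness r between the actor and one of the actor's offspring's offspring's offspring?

Each parent–offspring link contributes a factor of 1/2, and independent paths through distinct common ancestors add.
Three parent–offspring links: r = (1/2)^3 = 1/8.

0.125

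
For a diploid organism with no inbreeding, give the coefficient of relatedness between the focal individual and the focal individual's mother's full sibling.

Each parent–offspring link contributes a factor of 1/2, and independent paths through distinct common ancestors add.
Full aunt/uncle↔niece/nephew: two paths of length 3 through the shared grandparent pair: r = 2·(1/2)^3 = 1/4.

0.25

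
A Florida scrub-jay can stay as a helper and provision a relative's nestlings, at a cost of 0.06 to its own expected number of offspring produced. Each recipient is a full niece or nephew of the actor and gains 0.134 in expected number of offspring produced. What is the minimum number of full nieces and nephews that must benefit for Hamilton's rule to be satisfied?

r to a full niece or nephew = 1/4 (full aunt/uncle↔niece/nephew: two paths of length 3 through the shared grandparent pair: r = 2·(1/2)^3 = 1/4).
Hamilton's rule: n·r·B > C  ⇒  n > C/(r·B) = 0.06/(0.25·0.134) = 1.791.
The smallest integer exceeding 1.791 is 2.

2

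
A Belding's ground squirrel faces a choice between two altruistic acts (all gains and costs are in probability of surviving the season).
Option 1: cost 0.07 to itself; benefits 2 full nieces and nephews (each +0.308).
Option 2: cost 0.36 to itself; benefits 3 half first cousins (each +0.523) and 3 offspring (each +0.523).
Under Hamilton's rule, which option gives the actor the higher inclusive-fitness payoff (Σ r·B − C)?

Option 1: r to a full niece or nephew = 0.25.
Option 1: Σ r·B − C = (2·0.25·0.308) − 0.07 = 0.084.
Option 2: r to a half first cousin = 0.0625.
Option 2: r to an offspring = 0.5.
Option 2: Σ r·B − C = (3·0.0625·0.523 + 3·0.5·0.523) − 0.36 = 0.5225625.
Option 2 has the higher net inclusive-fitness payoff.

Option 2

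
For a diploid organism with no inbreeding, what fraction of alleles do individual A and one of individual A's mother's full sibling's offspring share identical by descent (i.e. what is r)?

0.125

Each parent–offspring link contributes a factor of 1/2, and independent paths through distinct common ancestors add.
First cousins share one grandparent pair — two paths of length 4: r = 2·(1/2)^4 = 1/8.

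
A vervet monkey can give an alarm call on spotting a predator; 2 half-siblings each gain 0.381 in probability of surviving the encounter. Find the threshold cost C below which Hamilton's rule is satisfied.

0.1905

r to a half-sibling = 0.25 (half-sibs share one parent — one path of length 2: r = (1/2)^2 = 1/4).
Hamilton's rule: n·r·B > C, so the trait is favored while C < n·r·B = 2·0.25·0.381 = 0.1905.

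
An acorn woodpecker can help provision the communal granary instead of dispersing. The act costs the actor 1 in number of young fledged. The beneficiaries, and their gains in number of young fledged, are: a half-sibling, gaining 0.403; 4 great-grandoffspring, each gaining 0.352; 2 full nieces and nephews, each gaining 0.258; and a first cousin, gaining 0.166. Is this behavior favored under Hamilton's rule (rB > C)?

Hamilton's rule: the trait is favored when the sum of r·B over every recipient exceeds the actor's cost C.
r to a half-sibling = 1/4 (half-sibs share one parent — one path of length 2: r = (1/2)^2 = 1/4).
r to a great-grandoffspring = 1/8 (three parent–offspring links: r = (1/2)^3 = 1/8).
r to a full niece or nephew = 0.25 (full aunt/uncle↔niece/nephew: two paths of length 3 through the shared grandparent pair: r = 2·(1/2)^3 = 1/4).
r to a first cousin = 1/8 (first cousins share one grandparent pair — two paths of length 4: r = 2·(1/2)^4 = 1/8).
Summing one r·B term per recipient: 1·0.25·0.403 + 4·0.125·0.352 + 2·0.25·0.258 + 1·0.125·0.166 = 0.4265.
0.4265 < 1: the indirect benefit is less than the cost.

No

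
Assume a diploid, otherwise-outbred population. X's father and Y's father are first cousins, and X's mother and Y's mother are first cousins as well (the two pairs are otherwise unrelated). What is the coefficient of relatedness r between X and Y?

0.0625

Relatedness sums over independent paths through distinct common ancestors.
X and Y are related in two ways: second cousins through their fathers (r = 1/32) and second cousins through their mothers (r = 1/32).
r = 1/32 + 1/32 = 1/16 = 0.0625.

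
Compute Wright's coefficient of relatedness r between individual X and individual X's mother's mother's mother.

Each parent–offspring link contributes a factor of 1/2, and independent paths through distinct common ancestors add.
Three parent–offspring links: r = (1/2)^3 = 1/8.

0.125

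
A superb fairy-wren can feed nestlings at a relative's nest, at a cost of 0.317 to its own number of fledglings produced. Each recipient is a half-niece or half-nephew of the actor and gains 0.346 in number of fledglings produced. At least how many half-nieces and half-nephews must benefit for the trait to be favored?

8

r to a half-niece or half-nephew = 1/8 (half-aunt/uncle↔niece/nephew: one path of length 3: r = (1/2)^3 = 1/8).
Hamilton's rule: n·r·B > C  ⇒  n > C/(r·B) = 0.317/(0.125·0.346) = 7.329.
The smallest integer exceeding 7.329 is 8.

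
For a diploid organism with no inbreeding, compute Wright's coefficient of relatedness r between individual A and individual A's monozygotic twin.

1

Each parent–offspring link contributes a factor of 1/2, and independent paths through distinct common ancestors add.
Monozygotic twins share every allele identical by descent: r = 1.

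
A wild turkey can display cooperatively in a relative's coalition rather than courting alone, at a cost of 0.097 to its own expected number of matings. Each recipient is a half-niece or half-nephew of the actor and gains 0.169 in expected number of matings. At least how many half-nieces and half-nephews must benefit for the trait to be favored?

5

r to a half-niece or half-nephew = 1/8 (half-aunt/uncle↔niece/nephew: one path of length 3: r = (1/2)^3 = 1/8).
Hamilton's rule: n·r·B > C  ⇒  n > C/(r·B) = 0.097/(0.125·0.169) = 4.592.
The smallest integer exceeding 4.592 is 5.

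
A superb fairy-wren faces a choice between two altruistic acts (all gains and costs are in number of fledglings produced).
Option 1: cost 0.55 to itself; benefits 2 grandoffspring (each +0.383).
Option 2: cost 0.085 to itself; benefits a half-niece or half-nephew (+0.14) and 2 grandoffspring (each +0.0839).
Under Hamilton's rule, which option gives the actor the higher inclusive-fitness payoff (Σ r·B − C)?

Option 1: r to a grandoffspring = 0.25.
Option 1: Σ r·B − C = (2·0.25·0.383) − 0.55 = -0.3585.
Option 2: r to a half-niece or half-nephew = 0.125.
Option 2: r to a grandoffspring = 0.25.
Option 2: Σ r·B − C = (1·0.125·0.14 + 2·0.25·0.0839) − 0.085 = -0.02555.
Option 2 has the higher net inclusive-fitness payoff.

Option 2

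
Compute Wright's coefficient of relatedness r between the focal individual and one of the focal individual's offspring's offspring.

Each parent–offspring link contributes a factor of 1/2, and independent paths through distinct common ancestors add.
Two parent–offspring links: r = (1/2)^2 = 1/4.

0.25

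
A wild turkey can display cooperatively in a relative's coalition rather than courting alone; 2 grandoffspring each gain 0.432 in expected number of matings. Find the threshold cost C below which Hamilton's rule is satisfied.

r to a grandoffspring = 0.25 (two parent–offspring links: r = (1/2)^2 = 1/4).
Hamilton's rule: n·r·B > C, so the trait is favored while C < n·r·B = 2·0.25·0.432 = 0.216.

0.216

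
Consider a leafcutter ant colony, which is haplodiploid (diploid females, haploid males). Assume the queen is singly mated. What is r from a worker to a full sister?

Haplodiploid full sisters inherit their father's entire haploid genome identically (contributing 1/2) and on average half of their mother's contribution (1/2 · 1/2 = 1/4); r = 1/2 + 1/4 = 3/4.

0.75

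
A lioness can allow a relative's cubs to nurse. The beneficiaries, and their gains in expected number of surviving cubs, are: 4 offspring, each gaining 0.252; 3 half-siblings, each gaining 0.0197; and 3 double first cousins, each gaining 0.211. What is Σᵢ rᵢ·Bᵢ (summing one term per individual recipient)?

r to an offspring = 0.5 (one parent–offspring link: r = (1/2)^1 = 1/2).
r to a half-sibling = 0.25 (half-sibs share one parent — one path of length 2: r = (1/2)^2 = 1/4).
r to a double first cousin = 0.25 (double first cousins share both grandparent pairs — four paths of length 4: r = 4·(1/2)^4 = 1/4).
Summing one r·B term per recipient: 4·0.5·0.252 + 3·0.25·0.0197 + 3·0.25·0.211 = 0.677025.

0.677025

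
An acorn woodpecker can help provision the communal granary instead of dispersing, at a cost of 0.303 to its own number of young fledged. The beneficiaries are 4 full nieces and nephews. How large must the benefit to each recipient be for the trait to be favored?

r to a full niece or nephew = 0.25 (full aunt/uncle↔niece/nephew: two paths of length 3 through the shared grandparent pair: r = 2·(1/2)^3 = 1/4).
Hamilton's rule with n recipients of equal r: n·r·B > C, so B > C/(n·r) = 0.303/(4·0.25) = 0.303.

0.303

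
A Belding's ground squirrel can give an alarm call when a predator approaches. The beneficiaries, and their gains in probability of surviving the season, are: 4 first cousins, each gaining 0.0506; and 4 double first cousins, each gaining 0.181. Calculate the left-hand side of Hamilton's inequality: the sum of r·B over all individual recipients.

r to a first cousin = 1/8 (first cousins share one grandparent pair — two paths of length 4: r = 2·(1/2)^4 = 1/8).
r to a double first cousin = 0.25 (double first cousins share both grandparent pairs — four paths of length 4: r = 4·(1/2)^4 = 1/4).
Summing one r·B term per recipient: 4·0.125·0.0506 + 4·0.25·0.181 = 0.2063.

0.2063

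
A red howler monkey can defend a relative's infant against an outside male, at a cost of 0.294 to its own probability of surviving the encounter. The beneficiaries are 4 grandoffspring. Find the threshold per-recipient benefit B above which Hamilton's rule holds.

0.294

r to a grandoffspring = 0.25 (two parent–offspring links: r = (1/2)^2 = 1/4).
Hamilton's rule with n recipients of equal r: n·r·B > C, so B > C/(n·r) = 0.294/(4·0.25) = 0.294.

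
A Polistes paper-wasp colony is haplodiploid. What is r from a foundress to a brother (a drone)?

0.25

Her haploid brother carries none of their father's genes and a random half of their mother's genome; that half matches the maternal half of her own genome with probability 1/2: r = 1/2 · 1/2 = 1/4.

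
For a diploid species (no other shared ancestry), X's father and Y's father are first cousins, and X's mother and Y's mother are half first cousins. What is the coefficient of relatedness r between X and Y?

0.046875

Relatedness sums over independent paths through distinct common ancestors.
X and Y are related in two ways: second cousins through their fathers (r = 1/32) and half second cousins through their mothers (r = 1/64).
r = 1/32 + 1/64 = 3/64 = 0.046875.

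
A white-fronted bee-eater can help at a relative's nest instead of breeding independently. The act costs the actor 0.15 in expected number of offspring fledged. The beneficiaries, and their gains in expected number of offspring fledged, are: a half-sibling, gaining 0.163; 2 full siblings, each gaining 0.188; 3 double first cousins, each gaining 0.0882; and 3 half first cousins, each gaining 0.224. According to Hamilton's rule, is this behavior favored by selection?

Yes

Hamilton's rule: the trait is favored when the sum of r·B over every recipient exceeds the actor's cost C.
r to a half-sibling = 1/4 (half-sibs share one parent — one path of length 2: r = (1/2)^2 = 1/4).
r to a full sibling = 1/2 (full sibs share both parents — two paths of length 2: r = 2·(1/2)^2 = 1/2).
r to a double first cousin = 0.25 (double first cousins share both grandparent pairs — four paths of length 4: r = 4·(1/2)^4 = 1/4).
r to a half first cousin = 0.0625 (half first cousins share one grandparent — one path of length 4: r = (1/2)^4 = 1/16).
Summing one r·B term per recipient: 1·0.25·0.163 + 2·0.5·0.188 + 3·0.25·0.0882 + 3·0.0625·0.224 = 0.3369.
0.3369 > 0.15: the indirect benefit exceeds the cost.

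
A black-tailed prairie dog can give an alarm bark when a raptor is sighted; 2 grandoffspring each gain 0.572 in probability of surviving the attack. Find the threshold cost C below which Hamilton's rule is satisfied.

r to a grandoffspring = 0.25 (two parent–offspring links: r = (1/2)^2 = 1/4).
Hamilton's rule: n·r·B > C, so the trait is favored while C < n·r·B = 2·0.25·0.572 = 0.286.

0.286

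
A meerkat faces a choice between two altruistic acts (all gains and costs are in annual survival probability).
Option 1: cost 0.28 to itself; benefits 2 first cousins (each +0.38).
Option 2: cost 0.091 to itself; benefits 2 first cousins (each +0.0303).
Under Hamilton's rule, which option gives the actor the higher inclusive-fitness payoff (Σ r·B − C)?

Option 1: r to a first cousin = 0.125.
Option 1: Σ r·B − C = (2·0.125·0.38) − 0.28 = -0.185.
Option 2: r to a first cousin = 0.125.
Option 2: Σ r·B − C = (2·0.125·0.0303) − 0.091 = -0.083425.
Option 2 has the higher net inclusive-fitness payoff.

Option 2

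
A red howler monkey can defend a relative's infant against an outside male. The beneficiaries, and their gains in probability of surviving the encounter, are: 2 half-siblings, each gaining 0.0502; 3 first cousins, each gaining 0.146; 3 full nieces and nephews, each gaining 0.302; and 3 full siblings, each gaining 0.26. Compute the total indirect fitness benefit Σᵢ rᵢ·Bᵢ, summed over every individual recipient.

0.69635

r to a half-sibling = 0.25 (half-sibs share one parent — one path of length 2: r = (1/2)^2 = 1/4).
r to a first cousin = 0.125 (first cousins share one grandparent pair — two paths of length 4: r = 2·(1/2)^4 = 1/8).
r to a full niece or nephew = 1/4 (full aunt/uncle↔niece/nephew: two paths of length 3 through the shared grandparent pair: r = 2·(1/2)^3 = 1/4).
r to a full sibling = 0.5 (full sibs share both parents — two paths of length 2: r = 2·(1/2)^2 = 1/2).
Summing one r·B term per recipient: 2·0.25·0.0502 + 3·0.125·0.146 + 3·0.25·0.302 + 3·0.5·0.26 = 0.69635.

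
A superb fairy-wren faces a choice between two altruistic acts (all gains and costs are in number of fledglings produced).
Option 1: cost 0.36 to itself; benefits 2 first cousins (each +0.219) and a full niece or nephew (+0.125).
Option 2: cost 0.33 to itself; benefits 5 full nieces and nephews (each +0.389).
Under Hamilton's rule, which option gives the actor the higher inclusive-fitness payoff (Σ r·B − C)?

Option 1: r to a first cousin = 0.125.
Option 1: r to a full niece or nephew = 0.25.
Option 1: Σ r·B − C = (2·0.125·0.219 + 1·0.25·0.125) − 0.36 = -0.274.
Option 2: r to a full niece or nephew = 0.25.
Option 2: Σ r·B − C = (5·0.25·0.389) − 0.33 = 0.15625.
Option 2 has the higher net inclusive-fitness payoff.

Option 2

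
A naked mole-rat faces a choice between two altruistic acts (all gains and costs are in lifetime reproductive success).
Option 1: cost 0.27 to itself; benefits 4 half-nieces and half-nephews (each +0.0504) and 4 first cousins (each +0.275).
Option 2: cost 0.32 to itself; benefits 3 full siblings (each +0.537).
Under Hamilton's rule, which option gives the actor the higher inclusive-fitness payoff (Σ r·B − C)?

Option 1: r to a half-niece or half-nephew = 0.125.
Option 1: r to a first cousin = 0.125.
Option 1: Σ r·B − C = (4·0.125·0.0504 + 4·0.125·0.275) − 0.27 = -0.1073.
Option 2: r to a full sibling = 0.5.
Option 2: Σ r·B − C = (3·0.5·0.537) − 0.32 = 0.4855.
Option 2 has the higher net inclusive-fitness payoff.

Option 2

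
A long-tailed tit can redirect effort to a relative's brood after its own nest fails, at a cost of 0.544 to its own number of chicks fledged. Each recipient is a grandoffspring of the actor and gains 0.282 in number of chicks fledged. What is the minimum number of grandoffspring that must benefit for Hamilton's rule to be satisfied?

8

r to a grandoffspring = 0.25 (two parent–offspring links: r = (1/2)^2 = 1/4).
Hamilton's rule: n·r·B > C  ⇒  n > C/(r·B) = 0.544/(0.25·0.282) = 7.716.
The smallest integer exceeding 7.716 is 8.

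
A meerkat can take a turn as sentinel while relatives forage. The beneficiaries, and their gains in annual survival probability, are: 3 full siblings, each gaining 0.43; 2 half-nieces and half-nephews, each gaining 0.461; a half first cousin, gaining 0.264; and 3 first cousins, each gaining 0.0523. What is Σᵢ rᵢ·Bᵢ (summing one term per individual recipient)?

0.7963625

r to a full sibling = 0.5 (full sibs share both parents — two paths of length 2: r = 2·(1/2)^2 = 1/2).
r to a half-niece or half-nephew = 1/8 (half-aunt/uncle↔niece/nephew: one path of length 3: r = (1/2)^3 = 1/8).
r to a half first cousin = 0.0625 (half first cousins share one grandparent — one path of length 4: r = (1/2)^4 = 1/16).
r to a first cousin = 1/8 (first cousins share one grandparent pair — two paths of length 4: r = 2·(1/2)^4 = 1/8).
Summing one r·B term per recipient: 3·0.5·0.43 + 2·0.125·0.461 + 1·0.0625·0.264 + 3·0.125·0.0523 = 0.7963625.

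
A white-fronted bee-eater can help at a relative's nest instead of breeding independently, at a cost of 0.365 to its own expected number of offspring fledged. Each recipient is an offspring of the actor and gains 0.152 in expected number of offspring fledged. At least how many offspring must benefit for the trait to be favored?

r to an offspring = 1/2 (one parent–offspring link: r = (1/2)^1 = 1/2).
Hamilton's rule: n·r·B > C  ⇒  n > C/(r·B) = 0.365/(0.5·0.152) = 4.803.
The smallest integer exceeding 4.803 is 5.

5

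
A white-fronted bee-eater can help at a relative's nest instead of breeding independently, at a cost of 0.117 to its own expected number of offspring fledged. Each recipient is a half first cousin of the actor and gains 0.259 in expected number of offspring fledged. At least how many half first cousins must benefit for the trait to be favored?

r to a half first cousin = 0.0625 (half first cousins share one grandparent — one path of length 4: r = (1/2)^4 = 1/16).
Hamilton's rule: n·r·B > C  ⇒  n > C/(r·B) = 0.117/(0.0625·0.259) = 7.228.
The smallest integer exceeding 7.228 is 8.

8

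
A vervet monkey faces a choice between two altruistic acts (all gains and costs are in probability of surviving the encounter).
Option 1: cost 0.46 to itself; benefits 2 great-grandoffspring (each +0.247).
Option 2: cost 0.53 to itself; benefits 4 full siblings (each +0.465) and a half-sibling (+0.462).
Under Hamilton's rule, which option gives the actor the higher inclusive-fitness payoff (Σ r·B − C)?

Option 1: r to a great-grandoffspring = 0.125.
Option 1: Σ r·B − C = (2·0.125·0.247) − 0.46 = -0.39825.
Option 2: r to a full sibling = 0.5.
Option 2: r to a half-sibling = 0.25.
Option 2: Σ r·B − C = (4·0.5·0.465 + 1·0.25·0.462) − 0.53 = 0.5155.
Option 2 has the higher net inclusive-fitness payoff.

Option 2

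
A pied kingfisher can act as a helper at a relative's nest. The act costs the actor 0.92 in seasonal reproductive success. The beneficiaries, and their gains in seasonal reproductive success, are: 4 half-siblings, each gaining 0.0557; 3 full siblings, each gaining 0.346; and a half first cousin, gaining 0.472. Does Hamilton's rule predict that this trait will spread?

No

Hamilton's rule: the trait is favored when the sum of r·B over every recipient exceeds the actor's cost C.
r to a half-sibling = 1/4 (half-sibs share one parent — one path of length 2: r = (1/2)^2 = 1/4).
r to a full sibling = 0.5 (full sibs share both parents — two paths of length 2: r = 2·(1/2)^2 = 1/2).
r to a half first cousin = 0.0625 (half first cousins share one grandparent — one path of length 4: r = (1/2)^4 = 1/16).
Summing one r·B term per recipient: 4·0.25·0.0557 + 3·0.5·0.346 + 1·0.0625·0.472 = 0.6042.
0.6042 < 0.92: the indirect benefit is less than the cost.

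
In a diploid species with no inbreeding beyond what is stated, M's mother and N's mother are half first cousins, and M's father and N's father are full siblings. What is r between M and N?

0.140625

Relatedness sums over independent paths through distinct common ancestors.
M and N are related in two ways: half second cousins through their mothers (r = 1/64) and first cousins through their fathers (r = 1/8).
r = 1/64 + 1/8 = 9/64 = 0.140625.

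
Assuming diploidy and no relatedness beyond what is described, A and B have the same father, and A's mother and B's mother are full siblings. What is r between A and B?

0.375

Independent pedigree routes through distinct common ancestors add.
A and B are related in two ways: half-sibs through their shared father (r = 1/4) and first cousins through their mothers (r = 1/8).
r = 1/4 + 1/8 = 0.375.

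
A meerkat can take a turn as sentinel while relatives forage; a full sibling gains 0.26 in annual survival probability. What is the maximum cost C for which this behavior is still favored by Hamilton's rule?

r to a full sibling = 0.5 (full sibs share both parents — two paths of length 2: r = 2·(1/2)^2 = 1/2).
Hamilton's rule: n·r·B > C, so the trait is favored while C < n·r·B = 1·0.5·0.26 = 0.13.

0.13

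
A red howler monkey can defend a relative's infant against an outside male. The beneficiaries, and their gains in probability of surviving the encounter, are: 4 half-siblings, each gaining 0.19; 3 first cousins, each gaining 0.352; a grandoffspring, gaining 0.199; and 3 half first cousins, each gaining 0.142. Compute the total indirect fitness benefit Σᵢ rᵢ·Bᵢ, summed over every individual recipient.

r to a half-sibling = 1/4 (half-sibs share one parent — one path of length 2: r = (1/2)^2 = 1/4).
r to a first cousin = 0.125 (first cousins share one grandparent pair — two paths of length 4: r = 2·(1/2)^4 = 1/8).
r to a grandoffspring = 1/4 (two parent–offspring links: r = (1/2)^2 = 1/4).
r to a half first cousin = 0.0625 (half first cousins share one grandparent — one path of length 4: r = (1/2)^4 = 1/16).
Summing one r·B term per recipient: 4·0.25·0.19 + 3·0.125·0.352 + 1·0.25·0.199 + 3·0.0625·0.142 = 0.398375.

0.398375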